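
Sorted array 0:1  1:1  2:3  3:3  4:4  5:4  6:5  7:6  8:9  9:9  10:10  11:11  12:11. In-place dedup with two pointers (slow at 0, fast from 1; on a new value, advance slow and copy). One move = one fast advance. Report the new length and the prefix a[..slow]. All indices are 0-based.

length 8; prefix = [1, 3, 4, 5, 6, 9, 10, 11]

(s=0,f=1) a[fast]=1=a[slow] dup → fast++
(s=0,f=2) a[fast]=3≠a[slow]=1 write a[1]=3 → slow++,fast++
(s=1,f=3) a[fast]=3=a[slow] dup → fast++
(s=1,f=4) a[fast]=4≠a[slow]=3 write a[2]=4 → slow++,fast++
(s=2,f=5) a[fast]=4=a[slow] dup → fast++
(s=2,f=6) a[fast]=5≠a[slow]=4 write a[3]=5 → slow++,fast++
(s=3,f=7) a[fast]=6≠a[slow]=5 write a[4]=6 → slow++,fast++
(s=4,f=8) a[fast]=9≠a[slow]=6 write a[5]=9 → slow++,fast++
(s=5,f=9) a[fast]=9=a[slow] dup → fast++
(s=5,f=10) a[fast]=10≠a[slow]=9 write a[6]=10 → slow++,fast++
(s=6,f=11) a[fast]=11≠a[slow]=10 write a[7]=11 → slow++,fast++
(s=7,f=12) a[fast]=11=a[slow] dup → fast++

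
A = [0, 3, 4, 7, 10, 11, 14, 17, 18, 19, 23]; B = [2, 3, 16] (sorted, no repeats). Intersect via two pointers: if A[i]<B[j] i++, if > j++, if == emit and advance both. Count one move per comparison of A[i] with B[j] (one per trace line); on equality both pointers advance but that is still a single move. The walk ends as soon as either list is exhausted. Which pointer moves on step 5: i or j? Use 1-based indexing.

[i=1,j=1] 0<2 → i++
[i=2,j=1] 3>2 → j++
[i=2,j=2] 3==3 emit → i++,j++
[i=3,j=3] 4<16 → i++
[i=4,j=3] 7<16 → i++

i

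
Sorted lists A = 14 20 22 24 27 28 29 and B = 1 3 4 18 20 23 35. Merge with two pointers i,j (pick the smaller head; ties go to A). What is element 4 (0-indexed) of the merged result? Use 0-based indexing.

merged[4] = 18

i=0 j=0: A[i]=14>B[j]=1 take 1, j++
i=0 j=1: A[i]=14>B[j]=3 take 3, j++
i=0 j=2: A[i]=14>B[j]=4 take 4, j++
i=0 j=3: A[i]=14<=B[j]=18 take 14, i++
i=1 j=3: A[i]=20>B[j]=18 take 18, j++
i=1 j=4: A[i]=20<=B[j]=20 take 20, i++
i=2 j=4: A[i]=22>B[j]=20 take 20, j++
i=2 j=5: A[i]=22<=B[j]=23 take 22, i++
i=3 j=5: A[i]=24>B[j]=23 take 23, j++
i=3 j=6: A[i]=24<=B[j]=35 take 24, i++
i=4 j=6: A[i]=27<=B[j]=35 take 27, i++
i=5 j=6: A[i]=28<=B[j]=35 take 28, i++
i=6 j=6: A[i]=29<=B[j]=35 take 29, i++
i=7 j=6: A done, take B[j]=35, j++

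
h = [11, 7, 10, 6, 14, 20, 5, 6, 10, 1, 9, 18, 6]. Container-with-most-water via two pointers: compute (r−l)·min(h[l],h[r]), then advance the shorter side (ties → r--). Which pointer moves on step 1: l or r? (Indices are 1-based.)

r

[1,13] min(11,6)*12=72 best=72 * → r--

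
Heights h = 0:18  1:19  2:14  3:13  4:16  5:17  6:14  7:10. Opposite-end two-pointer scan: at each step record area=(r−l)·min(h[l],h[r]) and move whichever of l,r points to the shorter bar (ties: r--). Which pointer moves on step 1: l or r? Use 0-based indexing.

l=0 r=7: min(18,10)*7=70 best=70 *, r--

r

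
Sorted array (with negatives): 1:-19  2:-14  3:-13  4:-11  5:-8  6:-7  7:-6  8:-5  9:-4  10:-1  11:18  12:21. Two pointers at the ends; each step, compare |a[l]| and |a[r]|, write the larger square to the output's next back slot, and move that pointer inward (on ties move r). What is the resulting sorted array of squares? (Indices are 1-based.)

[1,12] |-19|<=|21| out[12]=441 → r--
[1,11] |-19|>|18| out[11]=361 → l++
[2,11] |-14|<=|18| out[10]=324 → r--
[2,10] |-14|>|-1| out[9]=196 → l++
[3,10] |-13|>|-1| out[8]=169 → l++
[4,10] |-11|>|-1| out[7]=121 → l++
[5,10] |-8|>|-1| out[6]=64 → l++
[6,10] |-7|>|-1| out[5]=49 → l++
[7,10] |-6|>|-1| out[4]=36 → l++
[8,10] |-5|>|-1| out[3]=25 → l++
[9,10] |-4|>|-1| out[2]=16 → l++
[10,10] |-1|<=|-1| out[1]=1 → r--

[1, 16, 25, 36, 49, 64, 121, 169, 196, 324, 361, 441]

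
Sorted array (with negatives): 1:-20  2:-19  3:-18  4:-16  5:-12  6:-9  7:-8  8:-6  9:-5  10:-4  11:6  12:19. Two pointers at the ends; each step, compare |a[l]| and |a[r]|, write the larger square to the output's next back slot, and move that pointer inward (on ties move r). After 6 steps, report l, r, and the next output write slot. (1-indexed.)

l=1 r=12: |-20|>|19| out[12]=400, l++
l=2 r=12: |-19|<=|19| out[11]=361, r--
l=2 r=11: |-19|>|6| out[10]=361, l++
l=3 r=11: |-18|>|6| out[9]=324, l++
l=4 r=11: |-16|>|6| out[8]=256, l++
l=5 r=11: |-12|>|6| out[7]=144, l++

l=6, r=11, next write slot=6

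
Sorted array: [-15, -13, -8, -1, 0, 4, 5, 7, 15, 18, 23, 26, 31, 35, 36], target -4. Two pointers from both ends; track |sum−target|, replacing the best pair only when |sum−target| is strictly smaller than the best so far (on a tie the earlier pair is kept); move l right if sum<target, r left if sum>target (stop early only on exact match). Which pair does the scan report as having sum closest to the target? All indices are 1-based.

pair (-8, 4) with sum -4 (|Δ|=0)

[1,15] -15+36=21 d=25 * → r--
[1,14] -15+35=20 d=24 * → r--
[1,13] -15+31=16 d=20 * → r--
[1,12] -15+26=11 d=15 * → r--
[1,11] -15+23=8 d=12 * → r--
[1,10] -15+18=3 d=7 * → r--
[1,9] -15+15=0 d=4 * → r--
[1,8] -15+7=-8 d=4 → l++
[2,8] -13+7=-6 d=2 * → l++
[3,8] -8+7=-1 d=3 → r--
[3,7] -8+5=-3 d=1 * → r--
[3,6] -8+4=-4 d=0 * → stop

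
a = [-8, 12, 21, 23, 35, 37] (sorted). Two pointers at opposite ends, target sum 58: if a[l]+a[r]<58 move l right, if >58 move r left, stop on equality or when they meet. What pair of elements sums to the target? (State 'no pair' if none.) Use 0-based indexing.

l=0 r=5: -8+37=29 <58, l++
l=1 r=5: 12+37=49 <58, l++
l=2 r=5: 21+37=58, found

(21, 37)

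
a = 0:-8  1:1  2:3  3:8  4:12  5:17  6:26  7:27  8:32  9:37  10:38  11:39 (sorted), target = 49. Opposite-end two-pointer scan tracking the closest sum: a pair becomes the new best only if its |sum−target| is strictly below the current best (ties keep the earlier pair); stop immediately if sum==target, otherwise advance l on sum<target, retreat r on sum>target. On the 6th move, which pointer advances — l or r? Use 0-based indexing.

r

l=0 r=11: -8+39=31 d=18 *, l++
l=1 r=11: 1+39=40 d=9 *, l++
l=2 r=11: 3+39=42 d=7 *, l++
l=3 r=11: 8+39=47 d=2 *, l++
l=4 r=11: 12+39=51 d=2, r--
l=4 r=10: 12+38=50 d=1 *, r--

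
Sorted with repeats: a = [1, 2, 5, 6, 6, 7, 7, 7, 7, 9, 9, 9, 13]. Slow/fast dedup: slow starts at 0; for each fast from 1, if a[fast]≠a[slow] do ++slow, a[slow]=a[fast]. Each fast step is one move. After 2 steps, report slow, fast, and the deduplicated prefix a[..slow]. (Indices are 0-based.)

slow=0 fast=1: a[fast]=2≠a[slow]=1 write a[1]=2, slow++,fast++
slow=1 fast=2: a[fast]=5≠a[slow]=2 write a[2]=5, slow++,fast++

slow=2, fast=3, prefix=[1, 2, 5]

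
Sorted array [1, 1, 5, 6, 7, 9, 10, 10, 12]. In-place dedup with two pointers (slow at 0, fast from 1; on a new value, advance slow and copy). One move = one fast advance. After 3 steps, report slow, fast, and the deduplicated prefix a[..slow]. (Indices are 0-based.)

slow=0 fast=1: a[fast]=1=a[slow] dup, fast++
slow=0 fast=2: a[fast]=5≠a[slow]=1 write a[1]=5, slow++,fast++
slow=1 fast=3: a[fast]=6≠a[slow]=5 write a[2]=6, slow++,fast++

slow=2, fast=4, prefix=[1, 5, 6]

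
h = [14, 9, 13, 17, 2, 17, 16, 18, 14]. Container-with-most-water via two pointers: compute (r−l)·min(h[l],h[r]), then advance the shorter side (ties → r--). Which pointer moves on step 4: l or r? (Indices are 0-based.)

[0,8] min(14,14)*8=112 best=112 * → r--
[0,7] min(14,18)*7=98 best=112 → l++
[1,7] min(9,18)*6=54 best=112 → l++
[2,7] min(13,18)*5=65 best=112 → l++

l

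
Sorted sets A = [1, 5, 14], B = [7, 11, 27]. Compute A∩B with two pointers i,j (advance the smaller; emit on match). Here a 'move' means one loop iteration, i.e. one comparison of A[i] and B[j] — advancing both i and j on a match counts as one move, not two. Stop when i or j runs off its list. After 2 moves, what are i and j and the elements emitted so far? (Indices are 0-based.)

i=2, j=0, emitted=[]

[i=0,j=0] 1<7 → i++
[i=1,j=0] 5<7 → i++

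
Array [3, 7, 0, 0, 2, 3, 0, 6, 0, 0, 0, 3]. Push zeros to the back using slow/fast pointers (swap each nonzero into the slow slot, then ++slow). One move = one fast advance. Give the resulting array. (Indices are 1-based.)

slow=1 fast=1: a[fast]=3≠0 swap→a[1]=3, slow++,fast++
slow=2 fast=2: a[fast]=7≠0 swap→a[2]=7, slow++,fast++
slow=3 fast=3: a[fast]=0, fast++
slow=3 fast=4: a[fast]=0, fast++
slow=3 fast=5: a[fast]=2≠0 swap→a[3]=2, slow++,fast++
slow=4 fast=6: a[fast]=3≠0 swap→a[4]=3, slow++,fast++
slow=5 fast=7: a[fast]=0, fast++
slow=5 fast=8: a[fast]=6≠0 swap→a[5]=6, slow++,fast++
slow=6 fast=9: a[fast]=0, fast++
slow=6 fast=10: a[fast]=0, fast++
slow=6 fast=11: a[fast]=0, fast++
slow=6 fast=12: a[fast]=3≠0 swap→a[6]=3, slow++,fast++

[3, 7, 2, 3, 6, 3, 0, 0, 0, 0, 0, 0]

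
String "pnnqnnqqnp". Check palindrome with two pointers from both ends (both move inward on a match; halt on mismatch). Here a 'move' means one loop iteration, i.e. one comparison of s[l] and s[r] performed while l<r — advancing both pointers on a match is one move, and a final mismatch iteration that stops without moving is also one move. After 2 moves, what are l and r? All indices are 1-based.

l=3, r=8

[1,10] 'p'=='p' → l++,r--
[2,9] 'n'=='n' → l++,r--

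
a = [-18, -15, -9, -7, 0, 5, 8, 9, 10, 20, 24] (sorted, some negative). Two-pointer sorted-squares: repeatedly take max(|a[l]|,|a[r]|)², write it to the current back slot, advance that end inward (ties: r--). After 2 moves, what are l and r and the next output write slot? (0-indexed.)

[0,10] |-18|<=|24| out[10]=576 → r--
[0,9] |-18|<=|20| out[9]=400 → r--

l=0, r=8, next write slot=8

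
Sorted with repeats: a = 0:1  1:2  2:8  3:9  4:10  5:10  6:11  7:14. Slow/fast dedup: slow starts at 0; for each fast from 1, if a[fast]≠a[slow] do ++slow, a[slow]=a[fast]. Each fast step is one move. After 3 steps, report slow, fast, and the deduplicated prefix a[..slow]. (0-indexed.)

slow=0 fast=1: a[fast]=2≠a[slow]=1 write a[1]=2, slow++,fast++
slow=1 fast=2: a[fast]=8≠a[slow]=2 write a[2]=8, slow++,fast++
slow=2 fast=3: a[fast]=9≠a[slow]=8 write a[3]=9, slow++,fast++

slow=3, fast=4, prefix=[1, 2, 8, 9]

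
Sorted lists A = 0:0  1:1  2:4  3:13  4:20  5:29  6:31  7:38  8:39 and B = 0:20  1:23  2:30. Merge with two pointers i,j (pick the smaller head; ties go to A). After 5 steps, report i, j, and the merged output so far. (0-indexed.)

i=0 j=0: A[i]=0<=B[j]=20 take 0, i++
i=1 j=0: A[i]=1<=B[j]=20 take 1, i++
i=2 j=0: A[i]=4<=B[j]=20 take 4, i++
i=3 j=0: A[i]=13<=B[j]=20 take 13, i++
i=4 j=0: A[i]=20<=B[j]=20 take 20, i++

i=5, j=0, merged so far=[0, 1, 4, 13, 20]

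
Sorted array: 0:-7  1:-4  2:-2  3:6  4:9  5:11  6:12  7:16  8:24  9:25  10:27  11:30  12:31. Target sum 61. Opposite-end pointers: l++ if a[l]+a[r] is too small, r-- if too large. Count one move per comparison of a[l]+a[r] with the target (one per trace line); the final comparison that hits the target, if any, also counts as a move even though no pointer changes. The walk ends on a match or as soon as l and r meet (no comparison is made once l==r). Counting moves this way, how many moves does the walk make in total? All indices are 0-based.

12 moves

[0,12] -7+31=24 <61 → l++
[1,12] -4+31=27 <61 → l++
[2,12] -2+31=29 <61 → l++
[3,12] 6+31=37 <61 → l++
[4,12] 9+31=40 <61 → l++
[5,12] 11+31=42 <61 → l++
[6,12] 12+31=43 <61 → l++
[7,12] 16+31=47 <61 → l++
[8,12] 24+31=55 <61 → l++
[9,12] 25+31=56 <61 → l++
[10,12] 27+31=58 <61 → l++
[11,12] 30+31=61 → found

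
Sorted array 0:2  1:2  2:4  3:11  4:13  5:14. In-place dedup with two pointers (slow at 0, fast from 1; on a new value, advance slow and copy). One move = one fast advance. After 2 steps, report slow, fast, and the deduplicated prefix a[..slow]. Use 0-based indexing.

slow=1, fast=3, prefix=[2, 4]

slow=0 fast=1: a[fast]=2=a[slow] dup, fast++
slow=0 fast=2: a[fast]=4≠a[slow]=2 write a[1]=4, slow++,fast++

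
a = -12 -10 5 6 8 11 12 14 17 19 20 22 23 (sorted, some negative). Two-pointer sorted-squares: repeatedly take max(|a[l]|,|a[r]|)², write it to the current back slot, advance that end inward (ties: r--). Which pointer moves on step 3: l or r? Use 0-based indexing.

r

[0,12] |-12|<=|23| out[12]=529 → r--
[0,11] |-12|<=|22| out[11]=484 → r--
[0,10] |-12|<=|20| out[10]=400 → r--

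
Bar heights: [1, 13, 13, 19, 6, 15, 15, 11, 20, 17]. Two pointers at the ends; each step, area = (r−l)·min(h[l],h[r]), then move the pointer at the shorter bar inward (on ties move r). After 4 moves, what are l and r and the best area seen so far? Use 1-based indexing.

l=4, r=9, best area=104

l=1 r=10: min(1,17)*9=9 best=9 *, l++
l=2 r=10: min(13,17)*8=104 best=104 *, l++
l=3 r=10: min(13,17)*7=91 best=104, l++
l=4 r=10: min(19,17)*6=102 best=104, r--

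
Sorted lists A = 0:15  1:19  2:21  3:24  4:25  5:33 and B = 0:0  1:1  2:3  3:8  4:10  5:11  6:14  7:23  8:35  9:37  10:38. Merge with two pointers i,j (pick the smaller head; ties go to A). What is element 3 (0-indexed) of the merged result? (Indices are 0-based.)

i=0 j=0: A[i]=15>B[j]=0 take 0, j++
i=0 j=1: A[i]=15>B[j]=1 take 1, j++
i=0 j=2: A[i]=15>B[j]=3 take 3, j++
i=0 j=3: A[i]=15>B[j]=8 take 8, j++
i=0 j=4: A[i]=15>B[j]=10 take 10, j++
i=0 j=5: A[i]=15>B[j]=11 take 11, j++
i=0 j=6: A[i]=15>B[j]=14 take 14, j++
i=0 j=7: A[i]=15<=B[j]=23 take 15, i++
i=1 j=7: A[i]=19<=B[j]=23 take 19, i++
i=2 j=7: A[i]=21<=B[j]=23 take 21, i++
i=3 j=7: A[i]=24>B[j]=23 take 23, j++
i=3 j=8: A[i]=24<=B[j]=35 take 24, i++
i=4 j=8: A[i]=25<=B[j]=35 take 25, i++
i=5 j=8: A[i]=33<=B[j]=35 take 33, i++
i=6 j=8: A done, take B[j]=35, j++
i=6 j=9: A done, take B[j]=37, j++
i=6 j=10: A done, take B[j]=38, j++

merged[3] = 8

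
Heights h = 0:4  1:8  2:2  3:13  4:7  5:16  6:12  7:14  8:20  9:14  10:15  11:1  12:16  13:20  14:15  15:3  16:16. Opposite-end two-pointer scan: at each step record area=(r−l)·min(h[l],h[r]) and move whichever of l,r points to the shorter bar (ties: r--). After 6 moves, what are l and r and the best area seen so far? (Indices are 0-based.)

l=0 r=16: min(4,16)*16=64 best=64 *, l++
l=1 r=16: min(8,16)*15=120 best=120 *, l++
l=2 r=16: min(2,16)*14=28 best=120, l++
l=3 r=16: min(13,16)*13=169 best=169 *, l++
l=4 r=16: min(7,16)*12=84 best=169, l++
l=5 r=16: min(16,16)*11=176 best=176 *, r--

l=5, r=15, best area=176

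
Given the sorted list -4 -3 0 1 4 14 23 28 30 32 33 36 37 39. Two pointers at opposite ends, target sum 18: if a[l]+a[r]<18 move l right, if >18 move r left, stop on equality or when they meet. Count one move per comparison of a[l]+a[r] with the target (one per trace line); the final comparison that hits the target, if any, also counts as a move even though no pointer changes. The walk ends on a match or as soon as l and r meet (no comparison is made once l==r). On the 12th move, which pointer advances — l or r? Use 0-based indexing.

l

[0,13] -4+39=35 >18 → r--
[0,12] -4+37=33 >18 → r--
[0,11] -4+36=32 >18 → r--
[0,10] -4+33=29 >18 → r--
[0,9] -4+32=28 >18 → r--
[0,8] -4+30=26 >18 → r--
[0,7] -4+28=24 >18 → r--
[0,6] -4+23=19 >18 → r--
[0,5] -4+14=10 <18 → l++
[1,5] -3+14=11 <18 → l++
[2,5] 0+14=14 <18 → l++
[3,5] 1+14=15 <18 → l++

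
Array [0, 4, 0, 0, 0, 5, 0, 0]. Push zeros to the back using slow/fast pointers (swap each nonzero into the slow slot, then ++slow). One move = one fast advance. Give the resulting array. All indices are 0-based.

[4, 5, 0, 0, 0, 0, 0, 0]

(s=0,f=0) a[fast]=0 → fast++
(s=0,f=1) a[fast]=4≠0 swap→a[0]=4 → slow++,fast++
(s=1,f=2) a[fast]=0 → fast++
(s=1,f=3) a[fast]=0 → fast++
(s=1,f=4) a[fast]=0 → fast++
(s=1,f=5) a[fast]=5≠0 swap→a[1]=5 → slow++,fast++
(s=2,f=6) a[fast]=0 → fast++
(s=2,f=7) a[fast]=0 → fast++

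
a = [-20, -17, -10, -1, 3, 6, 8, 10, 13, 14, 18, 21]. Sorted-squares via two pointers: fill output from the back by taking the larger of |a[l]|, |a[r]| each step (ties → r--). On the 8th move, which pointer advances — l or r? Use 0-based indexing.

[0,11] |-20|<=|21| out[11]=441 → r--
[0,10] |-20|>|18| out[10]=400 → l++
[1,10] |-17|<=|18| out[9]=324 → r--
[1,9] |-17|>|14| out[8]=289 → l++
[2,9] |-10|<=|14| out[7]=196 → r--
[2,8] |-10|<=|13| out[6]=169 → r--
[2,7] |-10|<=|10| out[5]=100 → r--
[2,6] |-10|>|8| out[4]=100 → l++

l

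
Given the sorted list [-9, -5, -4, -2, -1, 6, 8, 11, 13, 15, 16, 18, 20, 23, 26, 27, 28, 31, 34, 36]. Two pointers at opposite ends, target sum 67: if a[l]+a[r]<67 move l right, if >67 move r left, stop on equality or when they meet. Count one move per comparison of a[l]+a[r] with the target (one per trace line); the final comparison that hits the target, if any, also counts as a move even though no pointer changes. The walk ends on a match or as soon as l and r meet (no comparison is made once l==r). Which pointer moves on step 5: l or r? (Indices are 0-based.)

l

l=0 r=19: -9+36=27 <67, l++
l=1 r=19: -5+36=31 <67, l++
l=2 r=19: -4+36=32 <67, l++
l=3 r=19: -2+36=34 <67, l++
l=4 r=19: -1+36=35 <67, l++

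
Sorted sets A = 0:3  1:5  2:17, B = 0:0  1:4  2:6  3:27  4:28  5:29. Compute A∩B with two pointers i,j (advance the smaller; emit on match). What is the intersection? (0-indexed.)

intersection = []

[i=0,j=0] 3>0 → j++
[i=0,j=1] 3<4 → i++
[i=1,j=1] 5>4 → j++
[i=1,j=2] 5<6 → i++
[i=2,j=2] 17>6 → j++
[i=2,j=3] 17<27 → i++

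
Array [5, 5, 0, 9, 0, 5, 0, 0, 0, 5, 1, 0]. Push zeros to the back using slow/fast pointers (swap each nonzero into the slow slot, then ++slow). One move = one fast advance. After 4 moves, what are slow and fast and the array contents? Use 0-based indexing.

(s=0,f=0) a[fast]=5≠0 swap→a[0]=5 → slow++,fast++
(s=1,f=1) a[fast]=5≠0 swap→a[1]=5 → slow++,fast++
(s=2,f=2) a[fast]=0 → fast++
(s=2,f=3) a[fast]=9≠0 swap→a[2]=9 → slow++,fast++

slow=3, fast=4, a=[5, 5, 9, 0, 0, 5, 0, 0, 0, 5, 1, 0]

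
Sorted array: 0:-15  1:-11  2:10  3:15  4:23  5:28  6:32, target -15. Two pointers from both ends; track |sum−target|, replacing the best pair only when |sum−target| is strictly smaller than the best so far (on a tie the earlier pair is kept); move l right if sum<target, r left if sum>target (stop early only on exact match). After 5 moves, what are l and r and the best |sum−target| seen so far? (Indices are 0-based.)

[0,6] -15+32=17 d=32 * → r--
[0,5] -15+28=13 d=28 * → r--
[0,4] -15+23=8 d=23 * → r--
[0,3] -15+15=0 d=15 * → r--
[0,2] -15+10=-5 d=10 * → r--

l=0, r=1, best |Δ|=10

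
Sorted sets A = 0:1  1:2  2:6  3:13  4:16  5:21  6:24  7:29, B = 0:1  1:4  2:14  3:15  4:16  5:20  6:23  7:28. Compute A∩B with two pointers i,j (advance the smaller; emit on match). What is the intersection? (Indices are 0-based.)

intersection = [1, 16]

[i=0,j=0] 1==1 emit → i++,j++
[i=1,j=1] 2<4 → i++
[i=2,j=1] 6>4 → j++
[i=2,j=2] 6<14 → i++
[i=3,j=2] 13<14 → i++
[i=4,j=2] 16>14 → j++
[i=4,j=3] 16>15 → j++
[i=4,j=4] 16==16 emit → i++,j++
[i=5,j=5] 21>20 → j++
[i=5,j=6] 21<23 → i++
[i=6,j=6] 24>23 → j++
[i=6,j=7] 24<28 → i++
[i=7,j=7] 29>28 → j++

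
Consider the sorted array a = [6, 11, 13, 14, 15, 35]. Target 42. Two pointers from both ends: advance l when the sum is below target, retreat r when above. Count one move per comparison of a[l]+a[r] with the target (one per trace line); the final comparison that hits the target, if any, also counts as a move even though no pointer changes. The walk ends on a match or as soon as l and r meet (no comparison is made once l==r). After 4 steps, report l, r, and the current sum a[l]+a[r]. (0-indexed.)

l=3, r=4, sum=29

l=0 r=5: 6+35=41 <42, l++
l=1 r=5: 11+35=46 >42, r--
l=1 r=4: 11+15=26 <42, l++
l=2 r=4: 13+15=28 <42, l++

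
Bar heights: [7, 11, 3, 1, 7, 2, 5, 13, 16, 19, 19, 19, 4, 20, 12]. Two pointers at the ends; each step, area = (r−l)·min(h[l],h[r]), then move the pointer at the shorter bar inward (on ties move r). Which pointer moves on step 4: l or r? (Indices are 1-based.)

l

l=1 r=15: min(7,12)*14=98 best=98 *, l++
l=2 r=15: min(11,12)*13=143 best=143 *, l++
l=3 r=15: min(3,12)*12=36 best=143, l++
l=4 r=15: min(1,12)*11=11 best=143, l++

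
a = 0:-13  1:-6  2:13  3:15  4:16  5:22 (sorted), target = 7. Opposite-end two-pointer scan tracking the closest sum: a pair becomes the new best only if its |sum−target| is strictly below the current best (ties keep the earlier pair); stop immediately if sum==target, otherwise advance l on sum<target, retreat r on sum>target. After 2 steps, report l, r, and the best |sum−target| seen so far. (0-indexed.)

l=1, r=4, best |Δ|=2

l=0 r=5: -13+22=9 d=2 *, r--
l=0 r=4: -13+16=3 d=4, l++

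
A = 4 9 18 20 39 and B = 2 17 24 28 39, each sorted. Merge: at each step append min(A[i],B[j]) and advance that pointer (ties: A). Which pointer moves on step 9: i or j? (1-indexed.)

i=1 j=1: A[i]=4>B[j]=2 take 2, j++
i=1 j=2: A[i]=4<=B[j]=17 take 4, i++
i=2 j=2: A[i]=9<=B[j]=17 take 9, i++
i=3 j=2: A[i]=18>B[j]=17 take 17, j++
i=3 j=3: A[i]=18<=B[j]=24 take 18, i++
i=4 j=3: A[i]=20<=B[j]=24 take 20, i++
i=5 j=3: A[i]=39>B[j]=24 take 24, j++
i=5 j=4: A[i]=39>B[j]=28 take 28, j++
i=5 j=5: A[i]=39<=B[j]=39 take 39, i++

i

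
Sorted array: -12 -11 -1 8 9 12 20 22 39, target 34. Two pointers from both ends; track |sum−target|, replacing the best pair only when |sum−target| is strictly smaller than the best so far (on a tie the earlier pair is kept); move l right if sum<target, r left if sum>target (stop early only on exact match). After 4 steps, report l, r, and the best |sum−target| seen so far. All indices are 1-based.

l=4, r=8, best |Δ|=4

[1,9] -12+39=27 d=7 * → l++
[2,9] -11+39=28 d=6 * → l++
[3,9] -1+39=38 d=4 * → r--
[3,8] -1+22=21 d=13 → l++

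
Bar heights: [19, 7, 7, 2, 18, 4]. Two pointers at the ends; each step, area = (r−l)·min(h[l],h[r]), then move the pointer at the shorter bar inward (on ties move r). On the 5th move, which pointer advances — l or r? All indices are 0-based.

[0,5] min(19,4)*5=20 best=20 * → r--
[0,4] min(19,18)*4=72 best=72 * → r--
[0,3] min(19,2)*3=6 best=72 → r--
[0,2] min(19,7)*2=14 best=72 → r--
[0,1] min(19,7)*1=7 best=72 → r--

r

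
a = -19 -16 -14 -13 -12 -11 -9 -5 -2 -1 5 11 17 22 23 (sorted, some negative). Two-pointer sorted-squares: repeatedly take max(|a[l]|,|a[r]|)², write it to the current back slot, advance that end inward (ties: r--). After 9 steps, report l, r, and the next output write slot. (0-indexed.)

l=0 r=14: |-19|<=|23| out[14]=529, r--
l=0 r=13: |-19|<=|22| out[13]=484, r--
l=0 r=12: |-19|>|17| out[12]=361, l++
l=1 r=12: |-16|<=|17| out[11]=289, r--
l=1 r=11: |-16|>|11| out[10]=256, l++
l=2 r=11: |-14|>|11| out[9]=196, l++
l=3 r=11: |-13|>|11| out[8]=169, l++
l=4 r=11: |-12|>|11| out[7]=144, l++
l=5 r=11: |-11|<=|11| out[6]=121, r--

l=5, r=10, next write slot=5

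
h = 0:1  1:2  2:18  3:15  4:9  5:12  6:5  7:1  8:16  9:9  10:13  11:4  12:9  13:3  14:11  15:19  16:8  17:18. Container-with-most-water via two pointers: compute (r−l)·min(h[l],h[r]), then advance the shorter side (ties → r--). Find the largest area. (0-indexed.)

l=0 r=17: min(1,18)*17=17 best=17 *, l++
l=1 r=17: min(2,18)*16=32 best=32 *, l++
l=2 r=17: min(18,18)*15=270 best=270 *, r--
l=2 r=16: min(18,8)*14=112 best=270, r--
l=2 r=15: min(18,19)*13=234 best=270, l++
l=3 r=15: min(15,19)*12=180 best=270, l++
l=4 r=15: min(9,19)*11=99 best=270, l++
l=5 r=15: min(12,19)*10=120 best=270, l++
l=6 r=15: min(5,19)*9=45 best=270, l++
l=7 r=15: min(1,19)*8=8 best=270, l++
l=8 r=15: min(16,19)*7=112 best=270, l++
l=9 r=15: min(9,19)*6=54 best=270, l++
l=10 r=15: min(13,19)*5=65 best=270, l++
l=11 r=15: min(4,19)*4=16 best=270, l++
l=12 r=15: min(9,19)*3=27 best=270, l++
l=13 r=15: min(3,19)*2=6 best=270, l++
l=14 r=15: min(11,19)*1=11 best=270, l++

max area = 270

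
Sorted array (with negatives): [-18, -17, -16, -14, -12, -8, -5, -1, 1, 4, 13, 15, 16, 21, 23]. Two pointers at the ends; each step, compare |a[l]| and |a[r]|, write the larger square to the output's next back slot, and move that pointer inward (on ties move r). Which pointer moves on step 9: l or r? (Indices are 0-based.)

[0,14] |-18|<=|23| out[14]=529 → r--
[0,13] |-18|<=|21| out[13]=441 → r--
[0,12] |-18|>|16| out[12]=324 → l++
[1,12] |-17|>|16| out[11]=289 → l++
[2,12] |-16|<=|16| out[10]=256 → r--
[2,11] |-16|>|15| out[9]=256 → l++
[3,11] |-14|<=|15| out[8]=225 → r--
[3,10] |-14|>|13| out[7]=196 → l++
[4,10] |-12|<=|13| out[6]=169 → r--

r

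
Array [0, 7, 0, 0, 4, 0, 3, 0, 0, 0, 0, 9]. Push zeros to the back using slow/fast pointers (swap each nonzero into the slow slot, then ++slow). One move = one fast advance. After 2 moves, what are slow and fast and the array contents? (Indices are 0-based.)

slow=1, fast=2, a=[7, 0, 0, 0, 4, 0, 3, 0, 0, 0, 0, 9]

slow=0 fast=0: a[fast]=0, fast++
slow=0 fast=1: a[fast]=7≠0 swap→a[0]=7, slow++,fast++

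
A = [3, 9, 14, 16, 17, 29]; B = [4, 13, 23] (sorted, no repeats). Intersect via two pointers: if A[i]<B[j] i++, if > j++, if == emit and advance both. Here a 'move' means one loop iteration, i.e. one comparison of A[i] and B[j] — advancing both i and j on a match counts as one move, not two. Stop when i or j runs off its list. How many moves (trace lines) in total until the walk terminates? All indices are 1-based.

[i=1,j=1] 3<4 → i++
[i=2,j=1] 9>4 → j++
[i=2,j=2] 9<13 → i++
[i=3,j=2] 14>13 → j++
[i=3,j=3] 14<23 → i++
[i=4,j=3] 16<23 → i++
[i=5,j=3] 17<23 → i++
[i=6,j=3] 29>23 → j++

8 moves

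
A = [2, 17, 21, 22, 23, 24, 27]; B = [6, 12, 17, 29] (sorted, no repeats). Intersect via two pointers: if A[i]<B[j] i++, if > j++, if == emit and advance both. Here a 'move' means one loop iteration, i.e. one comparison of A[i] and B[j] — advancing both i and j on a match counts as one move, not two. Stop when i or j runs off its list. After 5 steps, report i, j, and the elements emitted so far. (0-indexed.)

i=3, j=3, emitted=[17]

i=0 j=0: 2<6, i++
i=1 j=0: 17>6, j++
i=1 j=1: 17>12, j++
i=1 j=2: 17==17 emit, i++,j++
i=2 j=3: 21<29, i++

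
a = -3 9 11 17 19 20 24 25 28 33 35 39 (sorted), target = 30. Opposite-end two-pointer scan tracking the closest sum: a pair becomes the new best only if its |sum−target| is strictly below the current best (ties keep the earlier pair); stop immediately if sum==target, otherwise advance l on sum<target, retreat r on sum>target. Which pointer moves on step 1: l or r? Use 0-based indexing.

r

l=0 r=11: -3+39=36 d=6 *, r--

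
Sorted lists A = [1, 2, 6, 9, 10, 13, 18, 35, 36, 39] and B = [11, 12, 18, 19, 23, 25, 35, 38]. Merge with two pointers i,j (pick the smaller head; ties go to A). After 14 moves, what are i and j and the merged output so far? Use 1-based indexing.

[i=1,j=1] A[i]=1<=B[j]=11 take 1 → i++
[i=2,j=1] A[i]=2<=B[j]=11 take 2 → i++
[i=3,j=1] A[i]=6<=B[j]=11 take 6 → i++
[i=4,j=1] A[i]=9<=B[j]=11 take 9 → i++
[i=5,j=1] A[i]=10<=B[j]=11 take 10 → i++
[i=6,j=1] A[i]=13>B[j]=11 take 11 → j++
[i=6,j=2] A[i]=13>B[j]=12 take 12 → j++
[i=6,j=3] A[i]=13<=B[j]=18 take 13 → i++
[i=7,j=3] A[i]=18<=B[j]=18 take 18 → i++
[i=8,j=3] A[i]=35>B[j]=18 take 18 → j++
[i=8,j=4] A[i]=35>B[j]=19 take 19 → j++
[i=8,j=5] A[i]=35>B[j]=23 take 23 → j++
[i=8,j=6] A[i]=35>B[j]=25 take 25 → j++
[i=8,j=7] A[i]=35<=B[j]=35 take 35 → i++

i=9, j=7, merged so far=[1, 2, 6, 9, 10, 11, 12, 13, 18, 18, 19, 23, 25, 35]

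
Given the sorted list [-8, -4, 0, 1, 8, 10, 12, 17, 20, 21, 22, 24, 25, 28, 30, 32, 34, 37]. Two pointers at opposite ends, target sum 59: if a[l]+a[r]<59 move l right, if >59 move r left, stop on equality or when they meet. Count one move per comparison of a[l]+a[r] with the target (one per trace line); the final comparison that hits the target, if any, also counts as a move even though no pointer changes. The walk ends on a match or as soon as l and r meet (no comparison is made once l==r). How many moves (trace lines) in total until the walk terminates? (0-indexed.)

l=0 r=17: -8+37=29 <59, l++
l=1 r=17: -4+37=33 <59, l++
l=2 r=17: 0+37=37 <59, l++
l=3 r=17: 1+37=38 <59, l++
l=4 r=17: 8+37=45 <59, l++
l=5 r=17: 10+37=47 <59, l++
l=6 r=17: 12+37=49 <59, l++
l=7 r=17: 17+37=54 <59, l++
l=8 r=17: 20+37=57 <59, l++
l=9 r=17: 21+37=58 <59, l++
l=10 r=17: 22+37=59, found

11 moves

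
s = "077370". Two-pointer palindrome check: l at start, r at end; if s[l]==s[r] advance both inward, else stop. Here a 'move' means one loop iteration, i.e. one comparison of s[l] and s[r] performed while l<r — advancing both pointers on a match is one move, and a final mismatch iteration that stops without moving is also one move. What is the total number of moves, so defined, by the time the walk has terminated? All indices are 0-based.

3 moves

[0,5] '0'=='0' → l++,r--
[1,4] '7'=='7' → l++,r--
[2,3] '7'!='3' → stop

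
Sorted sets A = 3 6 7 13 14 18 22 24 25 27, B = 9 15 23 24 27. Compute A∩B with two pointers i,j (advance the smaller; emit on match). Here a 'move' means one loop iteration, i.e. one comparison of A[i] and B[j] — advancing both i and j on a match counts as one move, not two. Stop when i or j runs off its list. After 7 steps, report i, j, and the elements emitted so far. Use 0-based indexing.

i=5, j=2, emitted=[]

[i=0,j=0] 3<9 → i++
[i=1,j=0] 6<9 → i++
[i=2,j=0] 7<9 → i++
[i=3,j=0] 13>9 → j++
[i=3,j=1] 13<15 → i++
[i=4,j=1] 14<15 → i++
[i=5,j=1] 18>15 → j++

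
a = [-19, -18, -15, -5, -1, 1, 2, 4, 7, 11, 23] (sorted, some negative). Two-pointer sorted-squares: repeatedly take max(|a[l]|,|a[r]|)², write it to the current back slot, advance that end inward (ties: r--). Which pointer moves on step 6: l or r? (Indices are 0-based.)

[0,10] |-19|<=|23| out[10]=529 → r--
[0,9] |-19|>|11| out[9]=361 → l++
[1,9] |-18|>|11| out[8]=324 → l++
[2,9] |-15|>|11| out[7]=225 → l++
[3,9] |-5|<=|11| out[6]=121 → r--
[3,8] |-5|<=|7| out[5]=49 → r--

r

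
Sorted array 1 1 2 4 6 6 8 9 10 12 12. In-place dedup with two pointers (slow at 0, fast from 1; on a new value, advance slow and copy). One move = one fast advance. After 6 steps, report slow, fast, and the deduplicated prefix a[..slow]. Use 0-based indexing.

slow=4, fast=7, prefix=[1, 2, 4, 6, 8]

(s=0,f=1) a[fast]=1=a[slow] dup → fast++
(s=0,f=2) a[fast]=2≠a[slow]=1 write a[1]=2 → slow++,fast++
(s=1,f=3) a[fast]=4≠a[slow]=2 write a[2]=4 → slow++,fast++
(s=2,f=4) a[fast]=6≠a[slow]=4 write a[3]=6 → slow++,fast++
(s=3,f=5) a[fast]=6=a[slow] dup → fast++
(s=3,f=6) a[fast]=8≠a[slow]=6 write a[4]=8 → slow++,fast++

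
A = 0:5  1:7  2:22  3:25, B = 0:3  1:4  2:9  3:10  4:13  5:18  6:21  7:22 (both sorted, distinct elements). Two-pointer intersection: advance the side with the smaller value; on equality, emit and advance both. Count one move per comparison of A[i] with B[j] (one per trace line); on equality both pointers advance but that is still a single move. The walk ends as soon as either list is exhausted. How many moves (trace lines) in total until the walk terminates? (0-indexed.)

10 moves

i=0 j=0: 5>3, j++
i=0 j=1: 5>4, j++
i=0 j=2: 5<9, i++
i=1 j=2: 7<9, i++
i=2 j=2: 22>9, j++
i=2 j=3: 22>10, j++
i=2 j=4: 22>13, j++
i=2 j=5: 22>18, j++
i=2 j=6: 22>21, j++
i=2 j=7: 22==22 emit, i++,j++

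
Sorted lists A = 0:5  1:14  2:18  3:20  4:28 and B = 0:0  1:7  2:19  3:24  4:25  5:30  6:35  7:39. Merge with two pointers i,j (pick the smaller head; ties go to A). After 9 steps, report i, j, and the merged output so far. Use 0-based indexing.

i=4, j=5, merged so far=[0, 5, 7, 14, 18, 19, 20, 24, 25]

[i=0,j=0] A[i]=5>B[j]=0 take 0 → j++
[i=0,j=1] A[i]=5<=B[j]=7 take 5 → i++
[i=1,j=1] A[i]=14>B[j]=7 take 7 → j++
[i=1,j=2] A[i]=14<=B[j]=19 take 14 → i++
[i=2,j=2] A[i]=18<=B[j]=19 take 18 → i++
[i=3,j=2] A[i]=20>B[j]=19 take 19 → j++
[i=3,j=3] A[i]=20<=B[j]=24 take 20 → i++
[i=4,j=3] A[i]=28>B[j]=24 take 24 → j++
[i=4,j=4] A[i]=28>B[j]=25 take 25 → j++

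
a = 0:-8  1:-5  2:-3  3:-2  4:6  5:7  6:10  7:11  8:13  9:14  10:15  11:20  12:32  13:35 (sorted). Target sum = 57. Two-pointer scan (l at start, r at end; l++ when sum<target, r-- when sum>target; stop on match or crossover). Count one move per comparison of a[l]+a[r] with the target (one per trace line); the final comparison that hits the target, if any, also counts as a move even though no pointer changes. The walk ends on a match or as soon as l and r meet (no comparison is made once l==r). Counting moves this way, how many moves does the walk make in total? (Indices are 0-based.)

[0,13] -8+35=27 <57 → l++
[1,13] -5+35=30 <57 → l++
[2,13] -3+35=32 <57 → l++
[3,13] -2+35=33 <57 → l++
[4,13] 6+35=41 <57 → l++
[5,13] 7+35=42 <57 → l++
[6,13] 10+35=45 <57 → l++
[7,13] 11+35=46 <57 → l++
[8,13] 13+35=48 <57 → l++
[9,13] 14+35=49 <57 → l++
[10,13] 15+35=50 <57 → l++
[11,13] 20+35=55 <57 → l++
[12,13] 32+35=67 >57 → r--

13 moves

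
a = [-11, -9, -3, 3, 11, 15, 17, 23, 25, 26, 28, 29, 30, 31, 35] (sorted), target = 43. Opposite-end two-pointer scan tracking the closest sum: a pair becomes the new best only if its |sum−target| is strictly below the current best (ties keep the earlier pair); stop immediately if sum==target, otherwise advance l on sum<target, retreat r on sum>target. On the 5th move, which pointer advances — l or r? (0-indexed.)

r

l=0 r=14: -11+35=24 d=19 *, l++
l=1 r=14: -9+35=26 d=17 *, l++
l=2 r=14: -3+35=32 d=11 *, l++
l=3 r=14: 3+35=38 d=5 *, l++
l=4 r=14: 11+35=46 d=3 *, r--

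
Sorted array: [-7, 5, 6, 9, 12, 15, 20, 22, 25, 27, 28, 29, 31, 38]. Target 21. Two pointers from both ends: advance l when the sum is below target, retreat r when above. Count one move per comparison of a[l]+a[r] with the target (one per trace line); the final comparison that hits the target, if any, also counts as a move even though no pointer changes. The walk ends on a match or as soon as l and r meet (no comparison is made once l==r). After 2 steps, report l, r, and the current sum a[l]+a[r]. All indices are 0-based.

[0,13] -7+38=31 >21 → r--
[0,12] -7+31=24 >21 → r--

l=0, r=11, sum=22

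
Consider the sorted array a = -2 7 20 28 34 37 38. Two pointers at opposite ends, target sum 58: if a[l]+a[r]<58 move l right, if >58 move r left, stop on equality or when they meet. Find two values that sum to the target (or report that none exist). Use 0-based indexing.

(20, 38)

[0,6] -2+38=36 <58 → l++
[1,6] 7+38=45 <58 → l++
[2,6] 20+38=58 → found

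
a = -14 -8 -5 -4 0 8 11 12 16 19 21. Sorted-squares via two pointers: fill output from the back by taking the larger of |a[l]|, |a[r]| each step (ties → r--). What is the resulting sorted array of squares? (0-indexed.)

[0,10] |-14|<=|21| out[10]=441 → r--
[0,9] |-14|<=|19| out[9]=361 → r--
[0,8] |-14|<=|16| out[8]=256 → r--
[0,7] |-14|>|12| out[7]=196 → l++
[1,7] |-8|<=|12| out[6]=144 → r--
[1,6] |-8|<=|11| out[5]=121 → r--
[1,5] |-8|<=|8| out[4]=64 → r--
[1,4] |-8|>|0| out[3]=64 → l++
[2,4] |-5|>|0| out[2]=25 → l++
[3,4] |-4|>|0| out[1]=16 → l++
[4,4] |0|<=|0| out[0]=0 → r--

[0, 16, 25, 64, 64, 121, 144, 196, 256, 361, 441]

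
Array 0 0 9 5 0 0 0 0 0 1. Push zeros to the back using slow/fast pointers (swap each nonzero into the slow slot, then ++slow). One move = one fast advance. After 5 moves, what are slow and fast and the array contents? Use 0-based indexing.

slow=2, fast=5, a=[9, 5, 0, 0, 0, 0, 0, 0, 0, 1]

(s=0,f=0) a[fast]=0 → fast++
(s=0,f=1) a[fast]=0 → fast++
(s=0,f=2) a[fast]=9≠0 swap→a[0]=9 → slow++,fast++
(s=1,f=3) a[fast]=5≠0 swap→a[1]=5 → slow++,fast++
(s=2,f=4) a[fast]=0 → fast++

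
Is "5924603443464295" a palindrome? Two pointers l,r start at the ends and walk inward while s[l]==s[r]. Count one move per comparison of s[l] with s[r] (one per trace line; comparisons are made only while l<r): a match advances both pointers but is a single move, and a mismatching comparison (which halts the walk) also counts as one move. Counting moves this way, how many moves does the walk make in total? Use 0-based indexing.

6 moves

[0,15] '5'=='5' → l++,r--
[1,14] '9'=='9' → l++,r--
[2,13] '2'=='2' → l++,r--
[3,12] '4'=='4' → l++,r--
[4,11] '6'=='6' → l++,r--
[5,10] '0'!='4' → stop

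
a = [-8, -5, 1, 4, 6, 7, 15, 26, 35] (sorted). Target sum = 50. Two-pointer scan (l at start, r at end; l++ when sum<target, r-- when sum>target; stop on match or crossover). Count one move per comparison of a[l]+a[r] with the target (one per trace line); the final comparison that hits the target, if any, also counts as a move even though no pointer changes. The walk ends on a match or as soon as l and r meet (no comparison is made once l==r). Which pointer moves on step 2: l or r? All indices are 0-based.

l

l=0 r=8: -8+35=27 <50, l++
l=1 r=8: -5+35=30 <50, l++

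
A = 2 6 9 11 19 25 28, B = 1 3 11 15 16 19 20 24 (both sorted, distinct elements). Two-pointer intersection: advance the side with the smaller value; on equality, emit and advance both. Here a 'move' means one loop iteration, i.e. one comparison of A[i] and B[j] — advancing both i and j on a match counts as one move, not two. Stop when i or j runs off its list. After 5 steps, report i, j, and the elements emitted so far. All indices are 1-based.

[i=1,j=1] 2>1 → j++
[i=1,j=2] 2<3 → i++
[i=2,j=2] 6>3 → j++
[i=2,j=3] 6<11 → i++
[i=3,j=3] 9<11 → i++

i=4, j=3, emitted=[]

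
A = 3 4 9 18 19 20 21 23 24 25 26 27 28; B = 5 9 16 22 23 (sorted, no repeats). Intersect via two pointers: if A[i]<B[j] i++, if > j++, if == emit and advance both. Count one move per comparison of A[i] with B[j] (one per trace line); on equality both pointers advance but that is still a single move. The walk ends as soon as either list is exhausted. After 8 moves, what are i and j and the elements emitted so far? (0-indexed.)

i=6, j=3, emitted=[9]

[i=0,j=0] 3<5 → i++
[i=1,j=0] 4<5 → i++
[i=2,j=0] 9>5 → j++
[i=2,j=1] 9==9 emit → i++,j++
[i=3,j=2] 18>16 → j++
[i=3,j=3] 18<22 → i++
[i=4,j=3] 19<22 → i++
[i=5,j=3] 20<22 → i++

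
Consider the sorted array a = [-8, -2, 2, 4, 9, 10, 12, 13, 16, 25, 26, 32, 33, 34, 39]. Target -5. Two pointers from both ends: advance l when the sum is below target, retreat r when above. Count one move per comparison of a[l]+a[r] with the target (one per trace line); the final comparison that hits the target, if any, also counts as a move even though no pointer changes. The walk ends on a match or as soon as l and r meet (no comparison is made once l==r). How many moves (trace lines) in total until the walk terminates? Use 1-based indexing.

l=1 r=15: -8+39=31 >-5, r--
l=1 r=14: -8+34=26 >-5, r--
l=1 r=13: -8+33=25 >-5, r--
l=1 r=12: -8+32=24 >-5, r--
l=1 r=11: -8+26=18 >-5, r--
l=1 r=10: -8+25=17 >-5, r--
l=1 r=9: -8+16=8 >-5, r--
l=1 r=8: -8+13=5 >-5, r--
l=1 r=7: -8+12=4 >-5, r--
l=1 r=6: -8+10=2 >-5, r--
l=1 r=5: -8+9=1 >-5, r--
l=1 r=4: -8+4=-4 >-5, r--
l=1 r=3: -8+2=-6 <-5, l++
l=2 r=3: -2+2=0 >-5, r--

14 moves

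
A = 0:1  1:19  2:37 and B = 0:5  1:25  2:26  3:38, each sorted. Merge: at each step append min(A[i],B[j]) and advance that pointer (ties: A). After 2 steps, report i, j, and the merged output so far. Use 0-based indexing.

i=1, j=1, merged so far=[1, 5]

i=0 j=0: A[i]=1<=B[j]=5 take 1, i++
i=1 j=0: A[i]=19>B[j]=5 take 5, j++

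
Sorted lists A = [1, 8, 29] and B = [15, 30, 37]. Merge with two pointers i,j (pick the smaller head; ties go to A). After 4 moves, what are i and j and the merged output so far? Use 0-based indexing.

i=0 j=0: A[i]=1<=B[j]=15 take 1, i++
i=1 j=0: A[i]=8<=B[j]=15 take 8, i++
i=2 j=0: A[i]=29>B[j]=15 take 15, j++
i=2 j=1: A[i]=29<=B[j]=30 take 29, i++

i=3, j=1, merged so far=[1, 8, 15, 29]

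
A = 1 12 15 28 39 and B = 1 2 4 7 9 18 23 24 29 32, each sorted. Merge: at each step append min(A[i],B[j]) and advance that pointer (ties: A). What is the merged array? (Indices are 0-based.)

[i=0,j=0] A[i]=1<=B[j]=1 take 1 → i++
[i=1,j=0] A[i]=12>B[j]=1 take 1 → j++
[i=1,j=1] A[i]=12>B[j]=2 take 2 → j++
[i=1,j=2] A[i]=12>B[j]=4 take 4 → j++
[i=1,j=3] A[i]=12>B[j]=7 take 7 → j++
[i=1,j=4] A[i]=12>B[j]=9 take 9 → j++
[i=1,j=5] A[i]=12<=B[j]=18 take 12 → i++
[i=2,j=5] A[i]=15<=B[j]=18 take 15 → i++
[i=3,j=5] A[i]=28>B[j]=18 take 18 → j++
[i=3,j=6] A[i]=28>B[j]=23 take 23 → j++
[i=3,j=7] A[i]=28>B[j]=24 take 24 → j++
[i=3,j=8] A[i]=28<=B[j]=29 take 28 → i++
[i=4,j=8] A[i]=39>B[j]=29 take 29 → j++
[i=4,j=9] A[i]=39>B[j]=32 take 32 → j++
[i=4,j=10] B done, take A[i]=39 → i++

[1, 1, 2, 4, 7, 9, 12, 15, 18, 23, 24, 28, 29, 32, 39]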